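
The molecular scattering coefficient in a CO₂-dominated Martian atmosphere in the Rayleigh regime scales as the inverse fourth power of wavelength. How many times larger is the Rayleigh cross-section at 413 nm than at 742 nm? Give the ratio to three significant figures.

10.4

Rayleigh scattering ∝ λ⁻⁴, so the ratio of coefficients is the inverse fourth power of the wavelength ratio.
σ(413)/σ(742) = (742/413)⁴ = (1.7966)⁴ = 10.42.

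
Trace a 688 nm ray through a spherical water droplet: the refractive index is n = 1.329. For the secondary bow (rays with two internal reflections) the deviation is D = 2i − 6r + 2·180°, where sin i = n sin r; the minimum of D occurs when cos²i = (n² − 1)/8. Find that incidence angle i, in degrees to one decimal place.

cos²i = (1.329² − 1)/8 = (1.76624 − 1)/8 = 0.09578.
cos i = 0.30948, so i = 71.972°.

72.0°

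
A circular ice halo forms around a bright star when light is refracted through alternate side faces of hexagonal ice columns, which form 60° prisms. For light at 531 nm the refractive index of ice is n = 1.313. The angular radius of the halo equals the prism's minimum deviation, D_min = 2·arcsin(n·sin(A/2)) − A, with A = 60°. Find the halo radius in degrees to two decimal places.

22.07°

n·sin(A/2) = 1.313 × sin 30° = 1.313 × 0.5000 = 0.6565.
D_min = 2·arcsin(0.6565) − 60° = 2 × 41.033° − 60° = 22.067°.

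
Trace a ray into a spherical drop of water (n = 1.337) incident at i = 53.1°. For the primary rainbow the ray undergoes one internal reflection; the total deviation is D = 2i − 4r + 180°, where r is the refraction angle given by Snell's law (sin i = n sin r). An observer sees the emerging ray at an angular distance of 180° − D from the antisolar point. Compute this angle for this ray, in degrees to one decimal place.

40.7°

sin r = sin 53.1° / 1.337 = 0.7997/1.337 = 0.5981; r = 36.74°.
D = 2·53.1° − 4·36.74° + 180° = 106.20° − 146.94° + 180° = 139.26°.
Angle from antisolar point = 180° − D = 40.74°.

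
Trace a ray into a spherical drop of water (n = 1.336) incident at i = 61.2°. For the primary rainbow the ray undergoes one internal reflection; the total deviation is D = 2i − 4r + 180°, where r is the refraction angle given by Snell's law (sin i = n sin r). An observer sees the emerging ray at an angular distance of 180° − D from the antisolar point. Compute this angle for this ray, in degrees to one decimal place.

sin r = sin 61.2° / 1.336 = 0.8763/1.336 = 0.6559; r = 40.99°.
D = 2·61.2° − 4·40.99° + 180° = 122.40° − 163.96° + 180° = 138.44°.
Angle from antisolar point = 180° − D = 41.56°.

41.6°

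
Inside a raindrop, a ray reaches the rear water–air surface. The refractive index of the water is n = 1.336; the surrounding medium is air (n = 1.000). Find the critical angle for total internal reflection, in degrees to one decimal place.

sin θ_c = n_air / n = 1.000 / 1.336 = 0.7485.
θ_c = arcsin(0.7485) = 48.46°.

48.5°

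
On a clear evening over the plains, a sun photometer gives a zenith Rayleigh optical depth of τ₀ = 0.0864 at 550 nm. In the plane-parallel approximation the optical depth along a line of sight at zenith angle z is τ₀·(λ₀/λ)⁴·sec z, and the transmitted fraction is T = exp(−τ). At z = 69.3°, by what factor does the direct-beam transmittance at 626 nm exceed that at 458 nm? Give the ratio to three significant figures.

1.44

Airmass: sec 69.3° = 2.8291.
τ(626 nm) = 0.0864 × (550/626)⁴ × 2.8291 = 0.0864 × 0.5959 × 2.8291 = 0.1456.
τ(458 nm) = 0.0864 × (550/458)⁴ × 2.8291 = 0.0864 × 2.0796 × 2.8291 = 0.5083.
T(626)/T(458) = exp(τ_B − τ_A) = exp(0.3627) = 1.4372.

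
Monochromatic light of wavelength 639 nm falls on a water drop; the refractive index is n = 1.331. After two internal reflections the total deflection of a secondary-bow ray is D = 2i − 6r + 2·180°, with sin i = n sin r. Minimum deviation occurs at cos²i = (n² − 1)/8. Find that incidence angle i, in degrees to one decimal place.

cos²i = (1.331² − 1)/8 = (1.77156 − 1)/8 = 0.09645.
cos i = 0.31056, so i = 71.907°.

71.9°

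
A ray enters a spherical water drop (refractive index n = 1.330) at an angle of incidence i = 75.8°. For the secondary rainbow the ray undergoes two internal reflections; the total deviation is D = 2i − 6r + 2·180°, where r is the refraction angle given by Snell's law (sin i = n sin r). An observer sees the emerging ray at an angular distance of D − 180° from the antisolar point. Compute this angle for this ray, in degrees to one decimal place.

50.8°

sin r = sin 75.8° / 1.330 = 0.9694/1.330 = 0.7289; r = 46.79°.
D = 2·75.8° − 6·46.79° + 2·180° = 151.60° − 280.77° + 360° = 230.83°.
Angle from antisolar point = D − 180° = 50.83°.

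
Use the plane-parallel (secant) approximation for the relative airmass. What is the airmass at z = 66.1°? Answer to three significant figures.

X = sec z = 1/cos 66.1° = 1/0.4051 = 2.4683.

2.47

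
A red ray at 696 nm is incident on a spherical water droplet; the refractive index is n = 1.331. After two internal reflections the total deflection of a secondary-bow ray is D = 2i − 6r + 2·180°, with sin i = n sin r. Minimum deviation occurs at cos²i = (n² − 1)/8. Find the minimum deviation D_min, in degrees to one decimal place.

cos²i = (1.77156 − 1)/8 = 0.09645; i = arccos(0.31056) = 71.907°.
sin r = sin 71.907°/1.331 = 0.71417; r = 45.575°.
D_min = 2·71.907° − 6·45.575° + 360° = 230.365°.

230.4°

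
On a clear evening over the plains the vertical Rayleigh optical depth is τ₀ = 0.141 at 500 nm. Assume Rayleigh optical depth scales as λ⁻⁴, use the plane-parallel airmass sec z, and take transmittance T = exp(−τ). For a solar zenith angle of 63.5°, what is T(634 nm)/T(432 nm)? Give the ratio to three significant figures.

Airmass: sec 63.5° = 2.2412.
τ(634 nm) = 0.141 × (500/634)⁴ × 2.2412 = 0.141 × 0.3868 × 2.2412 = 0.1222.
τ(432 nm) = 0.141 × (500/432)⁴ × 2.2412 = 0.141 × 1.7945 × 2.2412 = 0.5671.
T(634)/T(432) = exp(τ_B − τ_A) = exp(0.4448) = 1.5602.

1.56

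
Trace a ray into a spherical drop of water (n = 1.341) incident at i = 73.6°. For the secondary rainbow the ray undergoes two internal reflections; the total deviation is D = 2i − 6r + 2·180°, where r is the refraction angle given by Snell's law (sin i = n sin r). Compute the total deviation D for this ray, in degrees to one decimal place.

233.2°

sin r = sin 73.6° / 1.341 = 0.9593/1.341 = 0.7154; r = 45.67°.
D = 2·73.6° − 6·45.67° + 2·180° = 147.20° − 274.04° + 360° = 233.16°.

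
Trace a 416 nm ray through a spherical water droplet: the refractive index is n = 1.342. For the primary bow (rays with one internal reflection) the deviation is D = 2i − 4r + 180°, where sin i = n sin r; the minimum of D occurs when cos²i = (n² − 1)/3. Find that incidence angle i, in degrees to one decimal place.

58.9°

cos²i = (1.342² − 1)/3 = (1.80096 − 1)/3 = 0.26699.
cos i = 0.51671, so i = 58.888°.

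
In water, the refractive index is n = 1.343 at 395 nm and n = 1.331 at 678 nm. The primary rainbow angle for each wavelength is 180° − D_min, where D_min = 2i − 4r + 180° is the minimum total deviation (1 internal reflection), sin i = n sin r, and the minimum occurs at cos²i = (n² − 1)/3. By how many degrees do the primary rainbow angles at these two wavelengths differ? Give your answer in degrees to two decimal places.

1.72°

At 395 nm (n = 1.343): cos²i = 0.26788 → i = 58.830°, r = 39.577°, D_min = 139.354°, rainbow angle = 40.646°.
At 678 nm (n = 1.331): cos²i = 0.25719 → i = 59.527°, r = 40.356°, D_min = 137.630°, rainbow angle = 42.370°.
Angular width = |40.646° − 42.370°| = 1.724°.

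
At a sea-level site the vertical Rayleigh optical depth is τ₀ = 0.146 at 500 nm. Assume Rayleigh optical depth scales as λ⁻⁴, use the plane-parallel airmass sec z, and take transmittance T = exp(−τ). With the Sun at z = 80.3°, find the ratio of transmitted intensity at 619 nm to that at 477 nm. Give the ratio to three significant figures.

1.97

Airmass: sec 80.3° = 5.9351.
τ(619 nm) = 0.146 × (500/619)⁴ × 5.9351 = 0.146 × 0.4257 × 5.9351 = 0.3689.
τ(477 nm) = 0.146 × (500/477)⁴ × 5.9351 = 0.146 × 1.2073 × 5.9351 = 1.0461.
T(619)/T(477) = exp(τ_B − τ_A) = exp(0.6772) = 1.9684.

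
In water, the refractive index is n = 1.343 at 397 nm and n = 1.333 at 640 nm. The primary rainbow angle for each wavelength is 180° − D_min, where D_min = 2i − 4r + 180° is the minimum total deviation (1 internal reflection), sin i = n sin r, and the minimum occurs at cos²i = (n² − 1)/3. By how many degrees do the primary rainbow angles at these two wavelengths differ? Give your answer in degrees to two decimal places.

At 397 nm (n = 1.343): cos²i = 0.26788 → i = 58.830°, r = 39.577°, D_min = 139.354°, rainbow angle = 40.646°.
At 640 nm (n = 1.333): cos²i = 0.25896 → i = 59.410°, r = 40.225°, D_min = 137.922°, rainbow angle = 42.078°.
Angular width = |40.646° − 42.078°| = 1.432°.

1.43°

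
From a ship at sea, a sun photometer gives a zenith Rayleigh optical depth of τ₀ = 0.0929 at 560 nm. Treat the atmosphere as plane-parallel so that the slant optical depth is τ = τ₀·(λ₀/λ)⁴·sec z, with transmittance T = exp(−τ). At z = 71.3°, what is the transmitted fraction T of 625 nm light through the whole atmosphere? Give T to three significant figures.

sec 71.3° = 3.1190.
τ = 0.0929 × (560/625)⁴ × 3.1190 = 0.0929 × 0.6445 × 3.1190 = 0.1868.
T = exp(−0.1868) = 0.8296.

0.830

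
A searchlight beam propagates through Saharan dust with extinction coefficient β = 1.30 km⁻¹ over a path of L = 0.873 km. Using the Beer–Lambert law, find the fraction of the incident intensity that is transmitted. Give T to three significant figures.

τ = β·L = 1.30 × 0.873 = 1.1349.
T = exp(−1.1349) = 0.3215.

0.321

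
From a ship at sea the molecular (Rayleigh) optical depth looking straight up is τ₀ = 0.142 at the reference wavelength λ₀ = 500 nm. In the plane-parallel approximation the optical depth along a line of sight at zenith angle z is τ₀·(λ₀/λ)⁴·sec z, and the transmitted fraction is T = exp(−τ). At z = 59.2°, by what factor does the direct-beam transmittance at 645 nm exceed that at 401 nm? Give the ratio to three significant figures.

Airmass: sec 59.2° = 1.9530.
τ(645 nm) = 0.142 × (500/645)⁴ × 1.9530 = 0.142 × 0.3611 × 1.9530 = 0.1001.
τ(401 nm) = 0.142 × (500/401)⁴ × 1.9530 = 0.142 × 2.4171 × 1.9530 = 0.6703.
T(645)/T(401) = exp(τ_B − τ_A) = exp(0.5702) = 1.7686.

1.77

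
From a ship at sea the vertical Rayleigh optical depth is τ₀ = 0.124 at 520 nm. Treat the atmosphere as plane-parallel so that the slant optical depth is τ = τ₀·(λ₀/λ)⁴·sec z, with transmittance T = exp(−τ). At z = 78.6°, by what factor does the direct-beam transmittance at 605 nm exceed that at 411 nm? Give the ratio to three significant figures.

Airmass: sec 78.6° = 5.0593.
τ(605 nm) = 0.124 × (520/605)⁴ × 5.0593 = 0.124 × 0.5457 × 5.0593 = 0.3424.
τ(411 nm) = 0.124 × (520/411)⁴ × 5.0593 = 0.124 × 2.5624 × 5.0593 = 1.6075.
T(605)/T(411) = exp(τ_B − τ_A) = exp(1.2651) = 3.5436.

3.54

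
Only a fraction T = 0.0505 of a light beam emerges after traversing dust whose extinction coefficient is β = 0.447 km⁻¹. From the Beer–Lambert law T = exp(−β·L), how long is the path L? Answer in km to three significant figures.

6.68 km

Beer–Lambert: T = exp(−βL) ⇒ L = −ln(T)/β = −ln(0.0505)/0.447 = 2.9858/0.447 = 6.68 km.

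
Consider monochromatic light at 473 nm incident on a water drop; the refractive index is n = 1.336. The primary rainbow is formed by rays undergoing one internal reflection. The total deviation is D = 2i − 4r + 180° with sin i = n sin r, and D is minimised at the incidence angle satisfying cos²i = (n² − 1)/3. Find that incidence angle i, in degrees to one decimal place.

cos²i = (1.336² − 1)/3 = (1.78490 − 1)/3 = 0.26163.
cos i = 0.51150, so i = 59.236°.

59.2°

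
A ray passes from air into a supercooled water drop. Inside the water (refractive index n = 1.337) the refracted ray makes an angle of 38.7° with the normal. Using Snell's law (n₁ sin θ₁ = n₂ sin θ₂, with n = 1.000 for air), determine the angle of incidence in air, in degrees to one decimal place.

Snell: sin θ_i = n · sin θ_r = 1.337 × sin 38.7° = 1.337 × 0.6252 = 0.8359.
θ_i = arcsin(0.8359) = 56.71°.

56.7°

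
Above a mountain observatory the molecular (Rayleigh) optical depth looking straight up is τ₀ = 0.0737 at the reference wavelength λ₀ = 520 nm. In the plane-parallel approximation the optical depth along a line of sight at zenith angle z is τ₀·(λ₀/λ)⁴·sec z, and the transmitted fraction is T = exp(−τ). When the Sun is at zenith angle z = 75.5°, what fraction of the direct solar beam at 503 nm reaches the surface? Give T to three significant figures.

0.714

sec 75.5° = 3.9939.
τ = 0.0737 × (520/503)⁴ × 3.9939 = 0.0737 × 1.1422 × 3.9939 = 0.3362.
T = exp(−0.3362) = 0.7145.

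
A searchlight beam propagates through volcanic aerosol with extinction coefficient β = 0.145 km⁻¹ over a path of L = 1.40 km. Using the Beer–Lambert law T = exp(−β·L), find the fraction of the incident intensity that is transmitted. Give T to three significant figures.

τ = β·L = 0.145 × 1.40 = 0.2030.
T = exp(−0.2030) = 0.8163.

0.816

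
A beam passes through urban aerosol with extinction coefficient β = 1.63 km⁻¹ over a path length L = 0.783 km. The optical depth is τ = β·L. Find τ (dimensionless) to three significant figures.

1.28

τ = β·L = 1.63 × 0.783 = 1.2763.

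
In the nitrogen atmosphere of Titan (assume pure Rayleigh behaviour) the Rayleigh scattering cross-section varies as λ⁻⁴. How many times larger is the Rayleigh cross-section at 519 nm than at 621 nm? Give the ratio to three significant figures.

2.05

Rayleigh scattering ∝ λ⁻⁴, so the ratio of coefficients is the inverse fourth power of the wavelength ratio.
σ(519)/σ(621) = (621/519)⁴ = (1.1965)⁴ = 2.05.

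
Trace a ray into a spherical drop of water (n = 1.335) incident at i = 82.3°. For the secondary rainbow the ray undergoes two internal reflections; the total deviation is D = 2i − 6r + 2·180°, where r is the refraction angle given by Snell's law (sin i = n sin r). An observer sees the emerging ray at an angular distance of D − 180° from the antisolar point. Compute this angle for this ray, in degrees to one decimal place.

57.0°

sin r = sin 82.3° / 1.335 = 0.9910/1.335 = 0.7423; r = 47.93°.
D = 2·82.3° − 6·47.93° + 2·180° = 164.60° − 287.57° + 360° = 237.03°.
Angle from antisolar point = D − 180° = 57.03°.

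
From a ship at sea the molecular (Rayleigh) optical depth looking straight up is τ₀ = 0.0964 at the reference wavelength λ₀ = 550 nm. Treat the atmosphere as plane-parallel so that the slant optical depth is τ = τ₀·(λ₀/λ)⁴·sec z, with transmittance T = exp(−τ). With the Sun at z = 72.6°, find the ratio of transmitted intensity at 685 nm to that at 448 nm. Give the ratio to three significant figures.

1.82

Airmass: sec 72.6° = 3.3440.
τ(685 nm) = 0.0964 × (550/685)⁴ × 3.3440 = 0.0964 × 0.4156 × 3.3440 = 0.1340.
τ(448 nm) = 0.0964 × (550/448)⁴ × 3.3440 = 0.0964 × 2.2716 × 3.3440 = 0.7323.
T(685)/T(448) = exp(τ_B − τ_A) = exp(0.5983) = 1.8191.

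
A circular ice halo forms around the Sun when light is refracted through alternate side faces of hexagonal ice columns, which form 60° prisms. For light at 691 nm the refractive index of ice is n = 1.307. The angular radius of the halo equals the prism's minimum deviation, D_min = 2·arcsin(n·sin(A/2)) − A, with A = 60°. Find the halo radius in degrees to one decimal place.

21.6°

n·sin(A/2) = 1.307 × sin 30° = 1.307 × 0.5000 = 0.6535.
D_min = 2·arcsin(0.6535) − 60° = 2 × 40.806° − 60° = 21.612°.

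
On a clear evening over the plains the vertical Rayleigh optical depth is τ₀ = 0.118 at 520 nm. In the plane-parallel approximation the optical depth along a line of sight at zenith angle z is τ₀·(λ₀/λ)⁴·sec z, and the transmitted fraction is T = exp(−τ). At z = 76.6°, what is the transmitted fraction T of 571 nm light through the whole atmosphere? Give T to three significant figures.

sec 76.6° = 4.3150.
τ = 0.118 × (520/571)⁴ × 4.3150 = 0.118 × 0.6878 × 4.3150 = 0.3502.
T = exp(−0.3502) = 0.7045.

0.705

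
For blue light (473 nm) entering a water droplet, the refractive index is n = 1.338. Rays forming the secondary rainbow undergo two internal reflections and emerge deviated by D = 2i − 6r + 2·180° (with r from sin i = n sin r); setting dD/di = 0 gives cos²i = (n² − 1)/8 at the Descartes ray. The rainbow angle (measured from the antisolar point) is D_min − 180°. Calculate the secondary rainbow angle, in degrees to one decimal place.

cos²i = (1.79024 − 1)/8 = 0.09878; i = arccos(0.31429) = 71.682°.
sin r = sin 71.682°/1.338 = 0.70951; r = 45.195°.
D_min = 2·71.682° − 6·45.195° + 360° = 232.193°.
Rainbow angle = D_min − 180° = 52.193°.

52.2°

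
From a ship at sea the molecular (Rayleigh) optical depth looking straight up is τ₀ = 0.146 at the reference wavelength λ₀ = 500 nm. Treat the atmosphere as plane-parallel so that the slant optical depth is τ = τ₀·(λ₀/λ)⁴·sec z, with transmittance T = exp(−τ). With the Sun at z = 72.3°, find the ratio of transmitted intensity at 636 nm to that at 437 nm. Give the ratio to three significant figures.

Airmass: sec 72.3° = 3.2891.
τ(636 nm) = 0.146 × (500/636)⁴ × 3.2891 = 0.146 × 0.3820 × 3.2891 = 0.1834.
τ(437 nm) = 0.146 × (500/437)⁴ × 3.2891 = 0.146 × 1.7138 × 3.2891 = 0.8230.
T(636)/T(437) = exp(τ_B − τ_A) = exp(0.6395) = 1.8956.

1.90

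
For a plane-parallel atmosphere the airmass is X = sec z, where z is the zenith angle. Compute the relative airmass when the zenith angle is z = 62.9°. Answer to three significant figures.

X = sec z = 1/cos 62.9° = 1/0.4555 = 2.1952.

2.20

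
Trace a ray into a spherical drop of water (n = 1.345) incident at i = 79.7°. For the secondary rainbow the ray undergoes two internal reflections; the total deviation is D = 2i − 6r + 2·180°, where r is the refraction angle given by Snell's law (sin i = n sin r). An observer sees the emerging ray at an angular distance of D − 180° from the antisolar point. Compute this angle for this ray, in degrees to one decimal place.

57.3°

sin r = sin 79.7° / 1.345 = 0.9839/1.345 = 0.7315; r = 47.01°.
D = 2·79.7° − 6·47.01° + 2·180° = 159.40° − 282.08° + 360° = 237.32°.
Angle from antisolar point = D − 180° = 57.32°.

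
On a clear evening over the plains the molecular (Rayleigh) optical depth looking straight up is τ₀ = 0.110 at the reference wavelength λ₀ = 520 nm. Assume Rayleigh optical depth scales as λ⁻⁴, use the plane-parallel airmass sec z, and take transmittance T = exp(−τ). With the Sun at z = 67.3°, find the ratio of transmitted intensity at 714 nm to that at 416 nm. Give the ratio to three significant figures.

Airmass: sec 67.3° = 2.5913.
τ(714 nm) = 0.110 × (520/714)⁴ × 2.5913 = 0.110 × 0.2813 × 2.5913 = 0.0802.
τ(416 nm) = 0.110 × (520/416)⁴ × 2.5913 = 0.110 × 2.4414 × 2.5913 = 0.6959.
T(714)/T(416) = exp(τ_B − τ_A) = exp(0.6157) = 1.8510.

1.85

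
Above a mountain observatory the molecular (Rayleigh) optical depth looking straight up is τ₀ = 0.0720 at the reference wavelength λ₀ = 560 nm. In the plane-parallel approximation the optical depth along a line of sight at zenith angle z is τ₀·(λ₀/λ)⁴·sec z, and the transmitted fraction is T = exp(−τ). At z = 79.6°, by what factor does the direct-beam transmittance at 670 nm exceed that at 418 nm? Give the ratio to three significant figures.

Airmass: sec 79.6° = 5.5396.
τ(670 nm) = 0.0720 × (560/670)⁴ × 5.5396 = 0.0720 × 0.4880 × 5.5396 = 0.1947.
τ(418 nm) = 0.0720 × (560/418)⁴ × 5.5396 = 0.0720 × 3.2214 × 5.5396 = 1.2849.
T(670)/T(418) = exp(τ_B − τ_A) = exp(1.0902) = 2.9749.

2.97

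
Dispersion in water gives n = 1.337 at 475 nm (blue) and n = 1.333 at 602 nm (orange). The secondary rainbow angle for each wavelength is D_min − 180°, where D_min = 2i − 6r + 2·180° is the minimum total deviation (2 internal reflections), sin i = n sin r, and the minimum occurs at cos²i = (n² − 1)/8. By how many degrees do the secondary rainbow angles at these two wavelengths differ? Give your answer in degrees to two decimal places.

At 475 nm (n = 1.337): cos²i = 0.09845 → i = 71.714°, r = 45.249°, D_min = 231.934°, rainbow angle = 51.934°.
At 602 nm (n = 1.333): cos²i = 0.09711 → i = 71.843°, r = 45.466°, D_min = 230.891°, rainbow angle = 50.891°.
Angular width = |51.934° − 50.891°| = 1.043°.

1.04°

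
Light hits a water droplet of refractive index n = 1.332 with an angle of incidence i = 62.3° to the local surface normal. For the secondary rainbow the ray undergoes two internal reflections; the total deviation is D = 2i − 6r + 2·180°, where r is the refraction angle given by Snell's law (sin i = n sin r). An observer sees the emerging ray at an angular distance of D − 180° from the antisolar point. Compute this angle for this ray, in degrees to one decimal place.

54.6°

sin r = sin 62.3° / 1.332 = 0.8854/1.332 = 0.6647; r = 41.66°.
D = 2·62.3° − 6·41.66° + 2·180° = 124.60° − 249.96° + 360° = 234.64°.
Angle from antisolar point = D − 180° = 54.64°.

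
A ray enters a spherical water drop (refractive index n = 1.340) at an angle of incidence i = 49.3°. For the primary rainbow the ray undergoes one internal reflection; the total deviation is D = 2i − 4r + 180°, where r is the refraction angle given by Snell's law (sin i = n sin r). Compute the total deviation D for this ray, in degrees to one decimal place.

sin r = sin 49.3° / 1.340 = 0.7581/1.340 = 0.5658; r = 34.46°.
D = 2·49.3° − 4·34.46° + 180° = 98.60° − 137.82° + 180° = 140.78°.

140.8°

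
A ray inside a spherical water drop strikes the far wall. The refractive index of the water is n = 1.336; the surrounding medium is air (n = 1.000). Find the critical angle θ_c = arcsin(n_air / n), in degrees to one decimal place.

48.5°

sin θ_c = n_air / n = 1.000 / 1.336 = 0.7485.
θ_c = arcsin(0.7485) = 48.46°.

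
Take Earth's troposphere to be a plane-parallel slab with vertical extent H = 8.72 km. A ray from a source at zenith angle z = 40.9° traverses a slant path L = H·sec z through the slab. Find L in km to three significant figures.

sec z = 1/cos 40.9° = 1.3230.
L = 8.72 × 1.3230 = 11.537 km.

11.5 km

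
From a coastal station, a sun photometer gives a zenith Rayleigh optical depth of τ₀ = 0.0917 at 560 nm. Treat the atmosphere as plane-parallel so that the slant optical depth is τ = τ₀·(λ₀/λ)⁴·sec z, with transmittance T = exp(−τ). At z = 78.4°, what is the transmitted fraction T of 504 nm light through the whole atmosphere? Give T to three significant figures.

0.499

sec 78.4° = 4.9732.
τ = 0.0917 × (560/504)⁴ × 4.9732 = 0.0917 × 1.5242 × 4.9732 = 0.6951.
T = exp(−0.6951) = 0.4990.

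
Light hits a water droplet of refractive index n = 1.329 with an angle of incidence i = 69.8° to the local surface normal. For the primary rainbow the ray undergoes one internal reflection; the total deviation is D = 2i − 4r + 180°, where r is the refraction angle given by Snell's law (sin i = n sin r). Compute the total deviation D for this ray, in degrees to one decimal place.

139.9°

sin r = sin 69.8° / 1.329 = 0.9385/1.329 = 0.7062; r = 44.92°.
D = 2·69.8° − 4·44.92° + 180° = 139.60° − 179.69° + 180° = 139.91°.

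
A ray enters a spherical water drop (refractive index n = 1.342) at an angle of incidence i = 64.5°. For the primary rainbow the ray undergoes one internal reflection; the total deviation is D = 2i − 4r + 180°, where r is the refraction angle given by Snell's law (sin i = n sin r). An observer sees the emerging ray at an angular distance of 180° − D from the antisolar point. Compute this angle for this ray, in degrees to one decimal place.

40.1°

sin r = sin 64.5° / 1.342 = 0.9026/1.342 = 0.6726; r = 42.27°.
D = 2·64.5° − 4·42.27° + 180° = 129.00° − 169.06° + 180° = 139.94°.
Angle from antisolar point = 180° − D = 40.06°.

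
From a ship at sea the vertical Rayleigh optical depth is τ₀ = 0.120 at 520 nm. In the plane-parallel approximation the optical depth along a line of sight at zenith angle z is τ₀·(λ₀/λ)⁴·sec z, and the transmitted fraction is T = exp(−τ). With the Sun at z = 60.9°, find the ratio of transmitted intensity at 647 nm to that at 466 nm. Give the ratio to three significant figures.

Airmass: sec 60.9° = 2.0562.
τ(647 nm) = 0.120 × (520/647)⁴ × 2.0562 = 0.120 × 0.4172 × 2.0562 = 0.1030.
τ(466 nm) = 0.120 × (520/466)⁴ × 2.0562 = 0.120 × 1.5505 × 2.0562 = 0.3826.
T(647)/T(466) = exp(τ_B − τ_A) = exp(0.2796) = 1.3226.

1.32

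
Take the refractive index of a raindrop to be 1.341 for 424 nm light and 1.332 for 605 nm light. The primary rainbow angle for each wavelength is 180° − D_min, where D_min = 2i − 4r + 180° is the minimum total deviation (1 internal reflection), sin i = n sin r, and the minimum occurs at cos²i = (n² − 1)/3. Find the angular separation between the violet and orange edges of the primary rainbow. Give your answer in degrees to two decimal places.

At 424 nm (n = 1.341): cos²i = 0.26609 → i = 58.946°, r = 39.705°, D_min = 139.071°, rainbow angle = 40.929°.
At 605 nm (n = 1.332): cos²i = 0.25807 → i = 59.469°, r = 40.290°, D_min = 137.776°, rainbow angle = 42.224°.
Angular width = |40.929° − 42.224°| = 1.295°.

1.29°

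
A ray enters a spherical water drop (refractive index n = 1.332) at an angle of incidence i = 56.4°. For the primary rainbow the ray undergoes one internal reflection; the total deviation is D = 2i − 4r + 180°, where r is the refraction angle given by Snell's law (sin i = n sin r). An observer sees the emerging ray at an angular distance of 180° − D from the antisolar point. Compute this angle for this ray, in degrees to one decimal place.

sin r = sin 56.4° / 1.332 = 0.8329/1.332 = 0.6253; r = 38.71°.
D = 2·56.4° − 4·38.71° + 180° = 112.80° − 154.82° + 180° = 137.98°.
Angle from antisolar point = 180° − D = 42.02°.

42.0°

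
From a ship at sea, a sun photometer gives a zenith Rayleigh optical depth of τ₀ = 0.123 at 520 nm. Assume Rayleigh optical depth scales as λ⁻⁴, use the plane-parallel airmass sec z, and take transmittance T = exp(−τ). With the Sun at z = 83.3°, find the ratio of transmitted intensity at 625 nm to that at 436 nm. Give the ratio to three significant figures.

5.09

Airmass: sec 83.3° = 8.5711.
τ(625 nm) = 0.123 × (520/625)⁴ × 8.5711 = 0.123 × 0.4792 × 8.5711 = 0.5052.
τ(436 nm) = 0.123 × (520/436)⁴ × 8.5711 = 0.123 × 2.0233 × 8.5711 = 2.1331.
T(625)/T(436) = exp(τ_B − τ_A) = exp(1.6279) = 5.0933.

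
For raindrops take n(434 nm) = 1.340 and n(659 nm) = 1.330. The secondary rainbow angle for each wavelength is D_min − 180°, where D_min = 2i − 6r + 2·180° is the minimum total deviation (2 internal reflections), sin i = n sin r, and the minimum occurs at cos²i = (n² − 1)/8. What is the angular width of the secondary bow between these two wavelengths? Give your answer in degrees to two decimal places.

2.61°

At 434 nm (n = 1.340): cos²i = 0.09945 → i = 71.618°, r = 45.088°, D_min = 232.709°, rainbow angle = 52.709°.
At 659 nm (n = 1.330): cos²i = 0.09611 → i = 71.940°, r = 45.630°, D_min = 230.101°, rainbow angle = 50.101°.
Angular width = |52.709° − 50.101°| = 2.608°.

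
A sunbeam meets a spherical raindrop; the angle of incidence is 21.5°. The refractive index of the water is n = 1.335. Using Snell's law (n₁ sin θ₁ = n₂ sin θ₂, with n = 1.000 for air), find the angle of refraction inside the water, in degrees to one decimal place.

Snell: sin θ_r = sin θ_i / n = sin 21.5° / 1.335 = 0.3665 / 1.335 = 0.2745.
θ_r = arcsin(0.2745) = 15.93°.

15.9°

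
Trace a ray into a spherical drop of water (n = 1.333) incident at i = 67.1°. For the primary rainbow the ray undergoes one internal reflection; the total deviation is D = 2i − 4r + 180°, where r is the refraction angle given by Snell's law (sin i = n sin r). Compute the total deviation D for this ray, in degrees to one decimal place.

139.3°

sin r = sin 67.1° / 1.333 = 0.9212/1.333 = 0.6911; r = 43.71°.
D = 2·67.1° − 4·43.71° + 180° = 134.20° − 174.86° + 180° = 139.34°.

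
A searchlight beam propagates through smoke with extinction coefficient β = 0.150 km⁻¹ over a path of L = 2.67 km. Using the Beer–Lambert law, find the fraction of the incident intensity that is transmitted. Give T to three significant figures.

τ = β·L = 0.150 × 2.67 = 0.4005.
T = exp(−0.4005) = 0.6700.

0.670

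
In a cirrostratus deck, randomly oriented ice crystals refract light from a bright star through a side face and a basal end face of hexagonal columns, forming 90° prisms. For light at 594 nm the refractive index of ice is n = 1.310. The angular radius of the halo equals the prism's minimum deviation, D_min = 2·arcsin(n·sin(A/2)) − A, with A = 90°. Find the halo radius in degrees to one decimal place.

n·sin(A/2) = 1.310 × sin 45° = 1.310 × 0.7071 = 0.9263.
D_min = 2·arcsin(0.9263) − 90° = 2 × 67.867° − 90° = 45.733°.

45.7°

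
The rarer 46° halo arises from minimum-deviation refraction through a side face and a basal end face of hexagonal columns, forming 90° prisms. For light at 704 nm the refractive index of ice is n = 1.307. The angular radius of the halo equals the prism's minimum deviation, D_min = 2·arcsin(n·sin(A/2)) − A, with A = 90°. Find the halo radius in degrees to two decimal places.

n·sin(A/2) = 1.307 × sin 45° = 1.307 × 0.7071 = 0.9242.
D_min = 2·arcsin(0.9242) − 90° = 2 × 67.546° − 90° = 45.093°.

45.09°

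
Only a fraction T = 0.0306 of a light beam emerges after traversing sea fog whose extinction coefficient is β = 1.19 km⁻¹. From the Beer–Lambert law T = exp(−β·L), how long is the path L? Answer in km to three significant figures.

2.93 km

Beer–Lambert: T = exp(−βL) ⇒ L = −ln(T)/β = −ln(0.0306)/1.19 = 3.4868/1.19 = 2.93 km.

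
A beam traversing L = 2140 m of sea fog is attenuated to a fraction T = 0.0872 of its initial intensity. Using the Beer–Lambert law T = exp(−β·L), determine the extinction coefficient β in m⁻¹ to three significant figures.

Beer–Lambert: T = exp(−βL) ⇒ β = −ln(T)/L = −ln(0.0872)/2140 = 2.4396/2140 = 0.00114 m⁻¹.

0.00114 m⁻¹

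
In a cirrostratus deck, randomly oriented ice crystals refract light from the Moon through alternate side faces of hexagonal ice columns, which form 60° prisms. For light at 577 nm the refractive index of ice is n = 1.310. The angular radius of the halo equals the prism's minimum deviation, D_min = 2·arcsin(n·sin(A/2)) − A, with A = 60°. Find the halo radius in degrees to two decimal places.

21.84°

n·sin(A/2) = 1.310 × sin 30° = 1.310 × 0.5000 = 0.6550.
D_min = 2·arcsin(0.6550) − 60° = 2 × 40.920° − 60° = 21.839°.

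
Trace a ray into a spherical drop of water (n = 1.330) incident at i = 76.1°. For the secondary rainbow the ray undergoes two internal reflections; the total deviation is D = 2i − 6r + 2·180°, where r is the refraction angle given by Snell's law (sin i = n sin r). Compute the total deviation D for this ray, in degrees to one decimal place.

231.0°

sin r = sin 76.1° / 1.330 = 0.9707/1.330 = 0.7299; r = 46.87°.
D = 2·76.1° − 6·46.87° + 2·180° = 152.20° − 281.25° + 360° = 230.95°.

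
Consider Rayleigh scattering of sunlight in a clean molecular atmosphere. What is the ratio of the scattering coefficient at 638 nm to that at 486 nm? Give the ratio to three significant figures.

0.337

Rayleigh scattering ∝ λ⁻⁴, so the ratio of coefficients is the inverse fourth power of the wavelength ratio.
σ(638)/σ(486) = (486/638)⁴ = (0.7618)⁴ = 0.3367.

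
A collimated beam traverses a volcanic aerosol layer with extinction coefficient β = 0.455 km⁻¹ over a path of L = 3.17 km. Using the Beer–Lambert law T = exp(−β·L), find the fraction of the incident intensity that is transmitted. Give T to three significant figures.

τ = β·L = 0.455 × 3.17 = 1.4424.
T = exp(−1.4424) = 0.2364.

0.236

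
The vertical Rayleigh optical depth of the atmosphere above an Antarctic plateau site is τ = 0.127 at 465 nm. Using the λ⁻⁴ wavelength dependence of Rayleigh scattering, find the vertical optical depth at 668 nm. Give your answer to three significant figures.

0.0298

τ(668 nm) = τ(465 nm) × (465/668)⁴ = 0.127 × (0.6961)⁴ = 0.127 × 0.2348 = 0.0298.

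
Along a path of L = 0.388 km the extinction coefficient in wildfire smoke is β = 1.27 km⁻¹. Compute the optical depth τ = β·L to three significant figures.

0.493

τ = β·L = 1.27 × 0.388 = 0.4928.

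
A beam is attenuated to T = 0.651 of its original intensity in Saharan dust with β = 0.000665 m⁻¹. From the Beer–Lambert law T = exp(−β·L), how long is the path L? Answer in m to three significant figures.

Beer–Lambert: T = exp(−βL) ⇒ L = −ln(T)/β = −ln(0.651)/0.000665 = 0.4292/0.000665 = 645.5 m.

645 m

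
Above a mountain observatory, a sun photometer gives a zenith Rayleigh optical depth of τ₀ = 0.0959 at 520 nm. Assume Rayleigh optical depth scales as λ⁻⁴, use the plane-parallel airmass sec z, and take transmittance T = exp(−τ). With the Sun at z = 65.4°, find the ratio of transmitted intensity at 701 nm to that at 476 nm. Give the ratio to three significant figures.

1.29

Airmass: sec 65.4° = 2.4022.
τ(701 nm) = 0.0959 × (520/701)⁴ × 2.4022 = 0.0959 × 0.3028 × 2.4022 = 0.0698.
τ(476 nm) = 0.0959 × (520/476)⁴ × 2.4022 = 0.0959 × 1.4242 × 2.4022 = 0.3281.
T(701)/T(476) = exp(τ_B − τ_A) = exp(0.2584) = 1.2948.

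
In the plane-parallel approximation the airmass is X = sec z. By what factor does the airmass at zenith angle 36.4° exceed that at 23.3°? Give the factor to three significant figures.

1.14

X(36.4°)/X(23.3°) = sec 36.4° / sec 23.3° = cos 23.3° / cos 36.4° = 0.9184/0.8049 = 1.1411.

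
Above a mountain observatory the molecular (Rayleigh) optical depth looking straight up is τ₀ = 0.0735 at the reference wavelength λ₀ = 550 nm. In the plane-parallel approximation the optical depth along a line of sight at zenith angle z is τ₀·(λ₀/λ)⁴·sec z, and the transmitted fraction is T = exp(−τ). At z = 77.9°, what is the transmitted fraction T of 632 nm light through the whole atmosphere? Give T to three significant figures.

sec 77.9° = 4.7706.
τ = 0.0735 × (550/632)⁴ × 4.7706 = 0.0735 × 0.5736 × 4.7706 = 0.2011.
T = exp(−0.2011) = 0.8178.

0.818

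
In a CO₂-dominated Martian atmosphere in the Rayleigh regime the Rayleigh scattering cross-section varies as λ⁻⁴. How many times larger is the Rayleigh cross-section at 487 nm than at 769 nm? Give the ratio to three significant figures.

6.22

Rayleigh scattering ∝ λ⁻⁴, so the ratio of coefficients is the inverse fourth power of the wavelength ratio.
σ(487)/σ(769) = (769/487)⁴ = (1.5791)⁴ = 6.217.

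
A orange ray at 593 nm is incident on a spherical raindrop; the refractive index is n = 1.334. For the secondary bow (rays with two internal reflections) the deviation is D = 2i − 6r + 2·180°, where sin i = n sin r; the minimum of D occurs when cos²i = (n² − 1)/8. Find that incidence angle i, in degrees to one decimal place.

71.8°

cos²i = (1.334² − 1)/8 = (1.77956 − 1)/8 = 0.09744.
cos i = 0.31216, so i = 71.810°.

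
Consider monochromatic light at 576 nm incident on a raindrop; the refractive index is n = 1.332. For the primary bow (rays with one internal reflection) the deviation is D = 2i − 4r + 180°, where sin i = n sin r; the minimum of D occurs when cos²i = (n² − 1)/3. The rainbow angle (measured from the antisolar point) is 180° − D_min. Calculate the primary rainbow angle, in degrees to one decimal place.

42.2°

cos²i = (1.77422 − 1)/3 = 0.25807; i = arccos(0.50801) = 59.469°.
sin r = sin 59.469°/1.332 = 0.64666; r = 40.290°.
D_min = 2·59.469° − 4·40.290° + 180° = 137.776°.
Rainbow angle = 180° − D_min = 42.224°.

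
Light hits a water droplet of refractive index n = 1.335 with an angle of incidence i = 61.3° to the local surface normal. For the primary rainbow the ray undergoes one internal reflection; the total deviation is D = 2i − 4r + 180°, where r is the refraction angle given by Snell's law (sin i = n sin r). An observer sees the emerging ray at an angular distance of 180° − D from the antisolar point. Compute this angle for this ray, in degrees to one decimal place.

41.7°

sin r = sin 61.3° / 1.335 = 0.8771/1.335 = 0.6570; r = 41.07°.
D = 2·61.3° − 4·41.07° + 180° = 122.60° − 164.30° + 180° = 138.30°.
Angle from antisolar point = 180° − D = 41.70°.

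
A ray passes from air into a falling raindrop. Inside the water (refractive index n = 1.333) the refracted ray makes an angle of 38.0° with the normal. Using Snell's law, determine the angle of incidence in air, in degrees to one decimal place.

55.2°

Snell: sin θ_i = n · sin θ_r = 1.333 × sin 38.0° = 1.333 × 0.6157 = 0.8207.
θ_i = arcsin(0.8207) = 55.15°.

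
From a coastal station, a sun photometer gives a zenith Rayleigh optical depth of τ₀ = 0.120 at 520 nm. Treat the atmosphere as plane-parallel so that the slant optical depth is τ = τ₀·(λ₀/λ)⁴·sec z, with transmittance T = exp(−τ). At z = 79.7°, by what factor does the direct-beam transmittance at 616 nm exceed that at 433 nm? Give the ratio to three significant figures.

2.87

Airmass: sec 79.7° = 5.5928.
τ(616 nm) = 0.120 × (520/616)⁴ × 5.5928 = 0.120 × 0.5078 × 5.5928 = 0.3408.
τ(433 nm) = 0.120 × (520/433)⁴ × 5.5928 = 0.120 × 2.0800 × 5.5928 = 1.3960.
T(616)/T(433) = exp(τ_B − τ_A) = exp(1.0552) = 2.8724.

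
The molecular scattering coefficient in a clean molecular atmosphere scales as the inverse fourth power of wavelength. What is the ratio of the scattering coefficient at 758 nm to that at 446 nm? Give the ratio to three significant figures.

Rayleigh scattering ∝ λ⁻⁴, so the ratio of coefficients is the inverse fourth power of the wavelength ratio.
σ(758)/σ(446) = (446/758)⁴ = (0.5884)⁴ = 0.1199.

0.120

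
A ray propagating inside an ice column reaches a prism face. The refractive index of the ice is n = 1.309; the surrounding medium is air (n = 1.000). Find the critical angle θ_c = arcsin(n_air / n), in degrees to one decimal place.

sin θ_c = n_air / n = 1.000 / 1.309 = 0.7639.
θ_c = arcsin(0.7639) = 49.81°.

49.8°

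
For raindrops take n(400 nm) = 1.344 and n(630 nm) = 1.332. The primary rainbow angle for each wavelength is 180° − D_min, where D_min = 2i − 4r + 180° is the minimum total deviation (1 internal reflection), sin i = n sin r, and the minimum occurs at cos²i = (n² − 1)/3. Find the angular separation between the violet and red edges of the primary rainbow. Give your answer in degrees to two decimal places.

At 400 nm (n = 1.344): cos²i = 0.26878 → i = 58.772°, r = 39.512°, D_min = 139.495°, rainbow angle = 40.505°.
At 630 nm (n = 1.332): cos²i = 0.25807 → i = 59.469°, r = 40.290°, D_min = 137.776°, rainbow angle = 42.224°.
Angular width = |40.505° − 42.224°| = 1.719°.

1.72°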